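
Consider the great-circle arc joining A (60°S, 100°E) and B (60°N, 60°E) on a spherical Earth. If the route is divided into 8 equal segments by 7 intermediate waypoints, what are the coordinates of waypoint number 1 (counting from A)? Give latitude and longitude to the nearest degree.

≈ (45°S, 92°E)

Write both endpoints as unit vectors p₁, p₂ with components (cos φ cos λ, cos φ sin λ, sin φ).
The central angle between the endpoints is δ = arccos(p₁·p₂) ≈ 2.163 rad (124.0°).
Interpolate at f = 1/8 with slerp weights a = sin((1−f)δ)/sin δ ≈ 1.144, b = sin(fδ)/sin δ ≈ 0.322.
p = a·p₁ + b·p₂ ≈ (-0.019, 0.703, -0.711); φ = arcsin(p_z) ≈ -45.35°, λ = atan2(p_y, p_x) ≈ 91.53°.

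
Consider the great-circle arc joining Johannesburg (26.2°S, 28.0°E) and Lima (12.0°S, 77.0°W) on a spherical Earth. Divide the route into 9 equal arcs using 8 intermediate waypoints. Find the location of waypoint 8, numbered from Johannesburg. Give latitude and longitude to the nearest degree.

Convert each endpoint to a unit vector on the sphere (x = cos φ cos λ, y = cos φ sin λ, z = sin φ).
The central angle between the endpoints is δ = arccos(p₁·p₂) ≈ 1.707 rad (97.8°).
Interpolate at f = 8/9 with slerp weights a = sin((1−f)δ)/sin δ ≈ 0.190, b = sin(fδ)/sin δ ≈ 1.008.
p = a·p₁ + b·p₂ ≈ (0.372, -0.880, -0.294); φ = arcsin(p_z) ≈ -17.07°, λ = atan2(p_y, p_x) ≈ -67.07°.

≈ (17°S, 67°W)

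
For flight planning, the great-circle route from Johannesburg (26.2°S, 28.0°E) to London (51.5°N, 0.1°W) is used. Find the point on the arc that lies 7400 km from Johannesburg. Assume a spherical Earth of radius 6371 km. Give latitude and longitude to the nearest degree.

From cos δ = sin φ₁ sin φ₂ + cos φ₁ cos φ₂ cos Δλ, the central angle is δ ≈ 1.423 rad (81.5°). The total great-circle distance is δ·R ≈ 1.423 × 6371 ≈ 9066 km, so the target fraction is f = 7400/9066 ≈ 0.816.
Interpolate at f ≈ 0.816 with slerp weights a = sin((1−f)δ)/sin δ ≈ 0.261, b = sin(fδ)/sin δ ≈ 0.928.
p = a·p₁ + b·p₂ ≈ (0.785, 0.109, 0.610); φ = arcsin(p_z) ≈ 37.62°, λ = atan2(p_y, p_x) ≈ 7.92°.

≈ (38°N, 8°E)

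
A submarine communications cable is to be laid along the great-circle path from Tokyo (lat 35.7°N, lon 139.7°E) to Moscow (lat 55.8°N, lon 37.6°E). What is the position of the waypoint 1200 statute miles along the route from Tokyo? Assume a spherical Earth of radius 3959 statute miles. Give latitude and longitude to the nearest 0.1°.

≈ lat 48.7°N, lon 124.1°E

The haversine formula gives a central angle δ ≈ 1.173 rad (67.2°) between the endpoints. The total great-circle distance is δ·R ≈ 1.173 × 3959 ≈ 4646 mi, so the target fraction is f = 1200/4646 ≈ 0.258.
Interpolate at f ≈ 0.258 with slerp weights a = sin((1−f)δ)/sin δ ≈ 0.829, b = sin(fδ)/sin δ ≈ 0.324.
p = a·p₁ + b·p₂ ≈ (-0.369, 0.547, 0.752); φ = arcsin(p_z) ≈ 48.73°, λ = atan2(p_y, p_x) ≈ 124.05°.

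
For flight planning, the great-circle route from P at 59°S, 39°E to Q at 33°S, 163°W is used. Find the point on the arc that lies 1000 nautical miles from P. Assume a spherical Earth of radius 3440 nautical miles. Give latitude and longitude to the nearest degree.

≈ 74°S, 58°E

Convert each endpoint to a unit vector on the sphere (x = cos φ cos λ, y = cos φ sin λ, z = sin φ).
The central angle between the endpoints is δ = arccos(p₁·p₂) ≈ 1.504 rad (86.2°). The total great-circle distance is δ·R ≈ 1.504 × 3440 ≈ 5175 nmi, so the target fraction is f = 1000/5175 ≈ 0.193.
Interpolate at f ≈ 0.193 with slerp weights a = sin((1−f)δ)/sin δ ≈ 0.939, b = sin(fδ)/sin δ ≈ 0.287.
p = a·p₁ + b·p₂ ≈ (0.145, 0.234, -0.961); φ = arcsin(p_z) ≈ -74.01°, λ = atan2(p_y, p_x) ≈ 58.13°.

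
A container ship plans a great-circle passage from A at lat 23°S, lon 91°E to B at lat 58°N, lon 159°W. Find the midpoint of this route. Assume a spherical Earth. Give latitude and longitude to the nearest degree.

Write both endpoints as unit vectors p₁, p₂ with components (cos φ cos λ, cos φ sin λ, sin φ).
The central angle between the endpoints is δ = arccos(p₁·p₂) ≈ 2.092 rad (119.9°).
Interpolate at f = 1/2 with slerp weights a = sin((1−f)δ)/sin δ ≈ 0.998, b = sin(fδ)/sin δ ≈ 0.998.
p = a·p₁ + b·p₂ ≈ (-0.510, 0.729, 0.456); φ = arcsin(p_z) ≈ 27.16°, λ = atan2(p_y, p_x) ≈ 124.96°.

≈ lat 27°N, lon 125°E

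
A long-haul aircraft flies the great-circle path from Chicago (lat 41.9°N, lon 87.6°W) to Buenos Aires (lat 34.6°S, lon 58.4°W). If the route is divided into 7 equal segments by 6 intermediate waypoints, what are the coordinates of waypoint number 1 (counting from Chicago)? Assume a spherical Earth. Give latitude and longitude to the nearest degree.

From cos δ = sin φ₁ sin φ₂ + cos φ₁ cos φ₂ cos Δλ, the central angle is δ ≈ 1.415 rad (81.0°).
Interpolate at f = 1/7 with slerp weights a = sin((1−f)δ)/sin δ ≈ 0.948, b = sin(fδ)/sin δ ≈ 0.203.
p = a·p₁ + b·p₂ ≈ (0.117, -0.847, 0.518); φ = arcsin(p_z) ≈ 31.18°, λ = atan2(p_y, p_x) ≈ -82.13°.

≈ lat 31°N, lon 82°W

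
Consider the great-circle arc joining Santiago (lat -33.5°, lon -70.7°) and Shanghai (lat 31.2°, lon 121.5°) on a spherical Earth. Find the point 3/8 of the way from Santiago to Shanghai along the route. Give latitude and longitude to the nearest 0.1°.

Write both endpoints as unit vectors p₁, p₂ with components (cos φ cos λ, cos φ sin λ, sin φ).
The central angle between the endpoints is δ = arccos(p₁·p₂) ≈ 2.957 rad (169.4°).
Interpolate at f = 3/8 with slerp weights a = sin((1−f)δ)/sin δ ≈ 5.251, b = sin(fδ)/sin δ ≈ 4.888.
p = a·p₁ + b·p₂ ≈ (-0.737, -0.568, -0.366); φ = arcsin(p_z) ≈ -21.47°, λ = atan2(p_y, p_x) ≈ -142.41°.

≈ lat -21.5°, lon -142.4°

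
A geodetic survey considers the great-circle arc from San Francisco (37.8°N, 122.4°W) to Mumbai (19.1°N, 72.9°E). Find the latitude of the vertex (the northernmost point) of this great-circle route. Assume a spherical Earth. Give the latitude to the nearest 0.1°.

≈ 76.7°N

The great circle lies in the plane with unit normal n̂ = (p₁ × p₂)/|p₁ × p₂|.
Here n̂_z ≈ -0.231; the vertex latitude is φ_max = arccos|n̂_z| ≈ 76.7°.
Check via Clairaut: cos φ_max = |cos φ₁| · sin C = cos(37.8°)·sin(17.0°) ≈ 0.231, again giving ≈ 76.7°.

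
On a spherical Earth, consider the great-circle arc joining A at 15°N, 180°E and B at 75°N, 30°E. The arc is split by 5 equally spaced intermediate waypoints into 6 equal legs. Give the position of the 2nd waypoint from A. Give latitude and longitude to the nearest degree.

≈ 44°N, 175°E

Write both endpoints as unit vectors p₁, p₂ with components (cos φ cos λ, cos φ sin λ, sin φ).
The central angle between the endpoints is δ = arccos(p₁·p₂) ≈ 1.537 rad (88.1°).
Interpolate at f = 2/6 with slerp weights a = sin((1−f)δ)/sin δ ≈ 0.855, b = sin(fδ)/sin δ ≈ 0.491.
p = a·p₁ + b·p₂ ≈ (-0.716, 0.063, 0.695); φ = arcsin(p_z) ≈ 44.04°, λ = atan2(p_y, p_x) ≈ 174.93°.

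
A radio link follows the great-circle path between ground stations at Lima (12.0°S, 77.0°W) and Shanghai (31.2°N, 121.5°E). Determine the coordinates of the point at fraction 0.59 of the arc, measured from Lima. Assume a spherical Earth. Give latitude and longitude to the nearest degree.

The haversine formula gives a central angle δ ≈ 2.693 rad (154.3°) between the endpoints.
Interpolate at f = 0.59 with slerp weights a = sin((1−f)δ)/sin δ ≈ 2.060, b = sin(fδ)/sin δ ≈ 2.306.
p = a·p₁ + b·p₂ ≈ (-0.577, -0.281, 0.766); φ = arcsin(p_z) ≈ 50.03°, λ = atan2(p_y, p_x) ≈ -154.02°.

≈ 50°N, 154°W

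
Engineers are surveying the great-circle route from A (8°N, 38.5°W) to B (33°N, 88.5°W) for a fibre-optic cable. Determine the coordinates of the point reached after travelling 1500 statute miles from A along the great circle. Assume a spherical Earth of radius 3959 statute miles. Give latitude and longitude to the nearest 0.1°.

≈ (20.1°N, 57.1°W)

From cos δ = sin φ₁ sin φ₂ + cos φ₁ cos φ₂ cos Δλ, the central angle is δ ≈ 0.915 rad (52.4°). The total great-circle distance is δ·R ≈ 0.915 × 3959 ≈ 3623 mi, so the target fraction is f = 1500/3623 ≈ 0.414.
Interpolate at f ≈ 0.414 with slerp weights a = sin((1−f)δ)/sin δ ≈ 0.645, b = sin(fδ)/sin δ ≈ 0.467.
p = a·p₁ + b·p₂ ≈ (0.510, -0.789, 0.344); φ = arcsin(p_z) ≈ 20.11°, λ = atan2(p_y, p_x) ≈ -57.12°.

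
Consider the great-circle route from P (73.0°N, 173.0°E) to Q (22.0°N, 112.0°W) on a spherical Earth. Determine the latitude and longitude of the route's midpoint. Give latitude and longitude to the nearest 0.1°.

≈ (51.9°N, 127.7°W)

Write both endpoints as unit vectors p₁, p₂ with components (cos φ cos λ, cos φ sin λ, sin φ).
The central angle between the endpoints is δ = arccos(p₁·p₂) ≈ 1.128 rad (64.6°).
Interpolate at f = 1/2 with slerp weights a = sin((1−f)δ)/sin δ ≈ 0.592, b = sin(fδ)/sin δ ≈ 0.592.
p = a·p₁ + b·p₂ ≈ (-0.377, -0.488, 0.787); φ = arcsin(p_z) ≈ 51.95°, λ = atan2(p_y, p_x) ≈ -127.73°.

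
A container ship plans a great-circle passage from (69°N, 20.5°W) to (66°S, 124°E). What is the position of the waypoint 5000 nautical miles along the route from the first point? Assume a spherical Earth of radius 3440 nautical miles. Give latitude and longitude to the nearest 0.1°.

Convert each endpoint to a unit vector on the sphere (x = cos φ cos λ, y = cos φ sin λ, z = sin φ).
The central angle between the endpoints is δ = arccos(p₁·p₂) ≈ 2.902 rad (166.3°). The total great-circle distance is δ·R ≈ 2.902 × 3440 ≈ 9984 nmi, so the target fraction is f = 5000/9984 ≈ 0.501.
Interpolate at f ≈ 0.501 with slerp weights a = sin((1−f)δ)/sin δ ≈ 4.190, b = sin(fδ)/sin δ ≈ 4.192.
p = a·p₁ + b·p₂ ≈ (0.453, 0.888, 0.082); φ = arcsin(p_z) ≈ 4.69°, λ = atan2(p_y, p_x) ≈ 62.97°.

≈ (4.7°N, 63.0°E)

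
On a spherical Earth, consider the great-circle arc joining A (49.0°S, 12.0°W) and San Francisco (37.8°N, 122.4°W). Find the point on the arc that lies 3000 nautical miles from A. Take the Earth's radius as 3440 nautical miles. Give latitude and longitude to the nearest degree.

Write both endpoints as unit vectors p₁, p₂ with components (cos φ cos λ, cos φ sin λ, sin φ).
The central angle between the endpoints is δ = arccos(p₁·p₂) ≈ 2.270 rad (130.0°). The total great-circle distance is δ·R ≈ 2.270 × 3440 ≈ 7807 nmi, so the target fraction is f = 3000/7807 ≈ 0.384.
Interpolate at f ≈ 0.384 with slerp weights a = sin((1−f)δ)/sin δ ≈ 1.287, b = sin(fδ)/sin δ ≈ 1.000.
p = a·p₁ + b·p₂ ≈ (0.402, -0.843, -0.358); φ = arcsin(p_z) ≈ -20.98°, λ = atan2(p_y, p_x) ≈ -64.49°.

≈ (21°S, 64°W)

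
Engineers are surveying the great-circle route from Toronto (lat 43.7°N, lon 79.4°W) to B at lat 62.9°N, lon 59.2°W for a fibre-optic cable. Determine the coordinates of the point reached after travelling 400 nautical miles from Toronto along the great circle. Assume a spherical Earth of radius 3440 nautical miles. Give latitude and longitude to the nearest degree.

Convert each endpoint to a unit vector on the sphere (x = cos φ cos λ, y = cos φ sin λ, z = sin φ).
The central angle between the endpoints is δ = arccos(p₁·p₂) ≈ 0.392 rad (22.5°). The total great-circle distance is δ·R ≈ 0.392 × 3440 ≈ 1349 nmi, so the target fraction is f = 400/1349 ≈ 0.297.
Interpolate at f ≈ 0.297 with slerp weights a = sin((1−f)δ)/sin δ ≈ 0.713, b = sin(fδ)/sin δ ≈ 0.304.
p = a·p₁ + b·p₂ ≈ (0.166, -0.625, 0.763); φ = arcsin(p_z) ≈ 49.70°, λ = atan2(p_y, p_x) ≈ -75.17°.

≈ lat 50°N, lon 75°W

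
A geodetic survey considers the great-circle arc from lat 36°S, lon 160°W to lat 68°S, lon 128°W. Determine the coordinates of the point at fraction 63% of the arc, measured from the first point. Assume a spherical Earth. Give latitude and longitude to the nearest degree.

Convert each endpoint to a unit vector on the sphere (x = cos φ cos λ, y = cos φ sin λ, z = sin φ).
The central angle between the endpoints is δ = arccos(p₁·p₂) ≈ 0.640 rad (36.7°).
Interpolate at f = 0.63 with slerp weights a = sin((1−f)δ)/sin δ ≈ 0.393, b = sin(fδ)/sin δ ≈ 0.657.
p = a·p₁ + b·p₂ ≈ (-0.450, -0.303, -0.840); φ = arcsin(p_z) ≈ -57.15°, λ = atan2(p_y, p_x) ≈ -146.09°.

≈ lat 57°S, lon 146°W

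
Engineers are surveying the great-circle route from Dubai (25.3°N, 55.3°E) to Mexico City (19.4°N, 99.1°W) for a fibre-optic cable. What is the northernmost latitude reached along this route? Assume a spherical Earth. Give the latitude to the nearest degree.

The great circle lies in the plane with unit normal n̂ = (p₁ × p₂)/|p₁ × p₂|.
Here n̂_z ≈ -0.473; the vertex latitude is φ_max = arccos|n̂_z| ≈ 61.8°.
Check via Clairaut: cos φ_max = |cos φ₁| · sin C = cos(25.3°)·sin(31.5°) ≈ 0.473, again giving ≈ 61.8°.

≈ 62°N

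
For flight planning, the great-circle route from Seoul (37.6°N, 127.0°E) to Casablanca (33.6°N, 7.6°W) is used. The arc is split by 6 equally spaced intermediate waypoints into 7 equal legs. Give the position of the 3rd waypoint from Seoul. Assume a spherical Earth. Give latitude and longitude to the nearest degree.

Convert each endpoint to a unit vector on the sphere (x = cos φ cos λ, y = cos φ sin λ, z = sin φ).
The central angle between the endpoints is δ = arccos(p₁·p₂) ≈ 1.697 rad (97.2°).
Interpolate at f = 3/7 with slerp weights a = sin((1−f)δ)/sin δ ≈ 0.831, b = sin(fδ)/sin δ ≈ 0.670.
p = a·p₁ + b·p₂ ≈ (0.157, 0.452, 0.878); φ = arcsin(p_z) ≈ 61.41°, λ = atan2(p_y, p_x) ≈ 70.86°.

≈ 61°N, 71°E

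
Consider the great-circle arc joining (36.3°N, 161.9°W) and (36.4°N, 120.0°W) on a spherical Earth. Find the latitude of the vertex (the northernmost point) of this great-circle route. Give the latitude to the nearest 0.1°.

The great circle lies in the plane with unit normal n̂ = (p₁ × p₂)/|p₁ × p₂|.
Here n̂_z ≈ +0.785; the vertex latitude is φ_max = arccos|n̂_z| ≈ 38.2°.
Check via Clairaut: cos φ_max = |cos φ₁| · sin C = cos(36.3°)·sin(77.1°) ≈ 0.785, again giving ≈ 38.2°.

≈ 38.2°N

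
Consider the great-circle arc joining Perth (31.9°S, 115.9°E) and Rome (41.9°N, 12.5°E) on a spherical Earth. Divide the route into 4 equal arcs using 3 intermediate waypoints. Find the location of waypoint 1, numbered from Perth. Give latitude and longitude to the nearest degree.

From cos δ = sin φ₁ sin φ₂ + cos φ₁ cos φ₂ cos Δλ, the central angle is δ ≈ 2.094 rad (120.0°).
Interpolate at f = 1/4 with slerp weights a = sin((1−f)δ)/sin δ ≈ 1.154, b = sin(fδ)/sin δ ≈ 0.577.
p = a·p₁ + b·p₂ ≈ (-0.009, 0.974, -0.225); φ = arcsin(p_z) ≈ -12.98°, λ = atan2(p_y, p_x) ≈ 90.52°.

≈ (13°S, 91°E)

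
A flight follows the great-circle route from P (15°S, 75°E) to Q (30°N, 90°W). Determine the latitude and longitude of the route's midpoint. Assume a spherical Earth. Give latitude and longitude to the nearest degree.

≈ (43°N, 15°E)

From cos δ = sin φ₁ sin φ₂ + cos φ₁ cos φ₂ cos Δλ, the central angle is δ ≈ 2.786 rad (159.6°).
Interpolate at f = 1/2 with slerp weights a = sin((1−f)δ)/sin δ ≈ 2.827, b = sin(fδ)/sin δ ≈ 2.827.
p = a·p₁ + b·p₂ ≈ (0.707, 0.189, 0.682); φ = arcsin(p_z) ≈ 42.98°, λ = atan2(p_y, p_x) ≈ 15.00°.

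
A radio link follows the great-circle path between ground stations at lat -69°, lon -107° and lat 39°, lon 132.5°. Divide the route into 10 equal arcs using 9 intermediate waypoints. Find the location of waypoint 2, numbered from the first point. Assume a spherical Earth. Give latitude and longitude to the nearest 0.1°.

≈ lat -59.7°, lon -170.0°

Write both endpoints as unit vectors p₁, p₂ with components (cos φ cos λ, cos φ sin λ, sin φ).
The central angle between the endpoints is δ = arccos(p₁·p₂) ≈ 2.387 rad (136.8°).
Interpolate at f = 2/10 with slerp weights a = sin((1−f)δ)/sin δ ≈ 1.377, b = sin(fδ)/sin δ ≈ 0.671.
p = a·p₁ + b·p₂ ≈ (-0.497, -0.087, -0.863); φ = arcsin(p_z) ≈ -59.71°, λ = atan2(p_y, p_x) ≈ -170.02°.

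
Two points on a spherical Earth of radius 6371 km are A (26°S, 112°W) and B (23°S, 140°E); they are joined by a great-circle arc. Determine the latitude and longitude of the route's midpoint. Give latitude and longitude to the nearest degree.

The haversine formula gives a central angle δ ≈ 1.655 rad (94.8°) between the endpoints.
Interpolate at f = 1/2 with slerp weights a = sin((1−f)δ)/sin δ ≈ 0.739, b = sin(fδ)/sin δ ≈ 0.739.
p = a·p₁ + b·p₂ ≈ (-0.770, -0.179, -0.613); φ = arcsin(p_z) ≈ -37.78°, λ = atan2(p_y, p_x) ≈ -166.94°.

≈ (38°S, 167°W)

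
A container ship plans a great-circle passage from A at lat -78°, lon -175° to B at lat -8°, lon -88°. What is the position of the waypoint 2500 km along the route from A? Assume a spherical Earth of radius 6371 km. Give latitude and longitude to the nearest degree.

≈ lat -64°, lon -113°

Write both endpoints as unit vectors p₁, p₂ with components (cos φ cos λ, cos φ sin λ, sin φ).
The central angle between the endpoints is δ = arccos(p₁·p₂) ≈ 1.423 rad (81.6°). The total great-circle distance is δ·R ≈ 1.423 × 6371 ≈ 9068 km, so the target fraction is f = 2500/9068 ≈ 0.276.
Interpolate at f ≈ 0.276 with slerp weights a = sin((1−f)δ)/sin δ ≈ 0.867, b = sin(fδ)/sin δ ≈ 0.387.
p = a·p₁ + b·p₂ ≈ (-0.166, -0.398, -0.902); φ = arcsin(p_z) ≈ -64.43°, λ = atan2(p_y, p_x) ≈ -112.65°.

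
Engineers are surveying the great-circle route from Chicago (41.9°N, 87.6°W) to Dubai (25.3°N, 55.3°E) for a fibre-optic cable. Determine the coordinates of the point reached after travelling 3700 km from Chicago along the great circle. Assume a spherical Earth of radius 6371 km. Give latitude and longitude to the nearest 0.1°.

Write both endpoints as unit vectors p₁, p₂ with components (cos φ cos λ, cos φ sin λ, sin φ).
The central angle between the endpoints is δ = arccos(p₁·p₂) ≈ 1.825 rad (104.6°). The total great-circle distance is δ·R ≈ 1.825 × 6371 ≈ 11626 km, so the target fraction is f = 3700/11626 ≈ 0.318.
Interpolate at f ≈ 0.318 with slerp weights a = sin((1−f)δ)/sin δ ≈ 0.979, b = sin(fδ)/sin δ ≈ 0.567.
p = a·p₁ + b·p₂ ≈ (0.322, -0.306, 0.896); φ = arcsin(p_z) ≈ 63.60°, λ = atan2(p_y, p_x) ≈ -43.55°.

≈ 63.6°N, 43.6°W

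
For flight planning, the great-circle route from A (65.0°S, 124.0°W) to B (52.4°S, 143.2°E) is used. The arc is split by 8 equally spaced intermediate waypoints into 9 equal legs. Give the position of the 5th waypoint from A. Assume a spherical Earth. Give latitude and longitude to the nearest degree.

The haversine formula gives a central angle δ ≈ 0.788 rad (45.1°) between the endpoints.
Interpolate at f = 5/9 with slerp weights a = sin((1−f)δ)/sin δ ≈ 0.484, b = sin(fδ)/sin δ ≈ 0.598.
p = a·p₁ + b·p₂ ≈ (-0.406, 0.049, -0.912); φ = arcsin(p_z) ≈ -65.83°, λ = atan2(p_y, p_x) ≈ 173.13°.

≈ (66°S, 173°E)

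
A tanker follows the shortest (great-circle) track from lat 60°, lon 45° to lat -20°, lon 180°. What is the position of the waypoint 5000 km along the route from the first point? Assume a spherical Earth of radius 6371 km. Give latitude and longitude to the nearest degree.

≈ lat 53°, lon 132°

Write both endpoints as unit vectors p₁, p₂ with components (cos φ cos λ, cos φ sin λ, sin φ).
The central angle between the endpoints is δ = arccos(p₁·p₂) ≈ 2.250 rad (128.9°). The total great-circle distance is δ·R ≈ 2.250 × 6371 ≈ 14337 km, so the target fraction is f = 5000/14337 ≈ 0.349.
Interpolate at f ≈ 0.349 with slerp weights a = sin((1−f)δ)/sin δ ≈ 1.278, b = sin(fδ)/sin δ ≈ 0.908.
p = a·p₁ + b·p₂ ≈ (-0.402, 0.452, 0.796); φ = arcsin(p_z) ≈ 52.79°, λ = atan2(p_y, p_x) ≈ 131.63°.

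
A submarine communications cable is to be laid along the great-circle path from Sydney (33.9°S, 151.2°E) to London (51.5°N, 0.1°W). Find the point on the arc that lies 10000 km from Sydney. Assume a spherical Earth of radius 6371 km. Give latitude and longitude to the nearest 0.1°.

From cos δ = sin φ₁ sin φ₂ + cos φ₁ cos φ₂ cos Δλ, the central angle is δ ≈ 2.668 rad (152.8°). The total great-circle distance is δ·R ≈ 2.668 × 6371 ≈ 16995 km, so the target fraction is f = 10000/16995 ≈ 0.588.
Interpolate at f ≈ 0.588 with slerp weights a = sin((1−f)δ)/sin δ ≈ 1.950, b = sin(fδ)/sin δ ≈ 2.190.
p = a·p₁ + b·p₂ ≈ (-0.055, 0.777, 0.627); φ = arcsin(p_z) ≈ 38.80°, λ = atan2(p_y, p_x) ≈ 94.03°.

≈ (38.8°N, 94.0°E)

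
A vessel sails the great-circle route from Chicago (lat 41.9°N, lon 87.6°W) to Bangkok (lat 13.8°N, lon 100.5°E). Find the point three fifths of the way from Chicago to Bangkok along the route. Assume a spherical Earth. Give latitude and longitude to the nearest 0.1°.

≈ lat 62.6°N, lon 112.5°E

Write both endpoints as unit vectors p₁, p₂ with components (cos φ cos λ, cos φ sin λ, sin φ).
The central angle between the endpoints is δ = arccos(p₁·p₂) ≈ 2.161 rad (123.8°).
Interpolate at f = 3/5 with slerp weights a = sin((1−f)δ)/sin δ ≈ 0.915, b = sin(fδ)/sin δ ≈ 1.158.
p = a·p₁ + b·p₂ ≈ (-0.176, 0.425, 0.888); φ = arcsin(p_z) ≈ 62.58°, λ = atan2(p_y, p_x) ≈ 112.53°.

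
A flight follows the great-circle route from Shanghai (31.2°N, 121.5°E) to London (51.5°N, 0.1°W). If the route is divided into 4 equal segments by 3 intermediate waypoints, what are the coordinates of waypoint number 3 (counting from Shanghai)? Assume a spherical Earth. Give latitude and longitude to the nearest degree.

≈ 62°N, 33°E

From cos δ = sin φ₁ sin φ₂ + cos φ₁ cos φ₂ cos Δλ, the central angle is δ ≈ 1.444 rad (82.7°).
Interpolate at f = 3/4 with slerp weights a = sin((1−f)δ)/sin δ ≈ 0.356, b = sin(fδ)/sin δ ≈ 0.891.
p = a·p₁ + b·p₂ ≈ (0.395, 0.259, 0.881); φ = arcsin(p_z) ≈ 61.81°, λ = atan2(p_y, p_x) ≈ 33.21°.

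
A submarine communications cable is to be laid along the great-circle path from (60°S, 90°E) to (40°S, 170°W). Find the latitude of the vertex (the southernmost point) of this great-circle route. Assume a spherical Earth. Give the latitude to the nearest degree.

≈ 64°S

The great circle lies in the plane with unit normal n̂ = (p₁ × p₂)/|p₁ × p₂|.
Here n̂_z ≈ +0.433; the vertex latitude is φ_max = arccos|n̂_z| ≈ 64.4°.
Check via Clairaut: cos φ_max = |cos φ₁| · sin C = cos(60.0°)·sin(120.1°) ≈ 0.433, again giving ≈ 64.4°.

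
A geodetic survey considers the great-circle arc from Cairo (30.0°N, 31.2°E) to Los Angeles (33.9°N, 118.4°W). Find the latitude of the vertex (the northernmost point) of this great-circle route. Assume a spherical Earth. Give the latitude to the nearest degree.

≈ 67°N

The great circle lies in the plane with unit normal n̂ = (p₁ × p₂)/|p₁ × p₂|.
Here n̂_z ≈ -0.387; the vertex latitude is φ_max = arccos|n̂_z| ≈ 67.2°.
Check via Clairaut: cos φ_max = |cos φ₁| · sin C = cos(30.0°)·sin(26.5°) ≈ 0.387, again giving ≈ 67.2°.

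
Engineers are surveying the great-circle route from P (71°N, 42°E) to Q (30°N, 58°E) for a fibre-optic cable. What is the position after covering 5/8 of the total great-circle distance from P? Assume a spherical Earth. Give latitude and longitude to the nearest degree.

≈ (46°N, 55°E)

Convert each endpoint to a unit vector on the sphere (x = cos φ cos λ, y = cos φ sin λ, z = sin φ).
The central angle between the endpoints is δ = arccos(p₁·p₂) ≈ 0.732 rad (41.9°).
Interpolate at f = 5/8 with slerp weights a = sin((1−f)δ)/sin δ ≈ 0.406, b = sin(fδ)/sin δ ≈ 0.661.
p = a·p₁ + b·p₂ ≈ (0.401, 0.574, 0.714); φ = arcsin(p_z) ≈ 45.56°, λ = atan2(p_y, p_x) ≈ 55.02°.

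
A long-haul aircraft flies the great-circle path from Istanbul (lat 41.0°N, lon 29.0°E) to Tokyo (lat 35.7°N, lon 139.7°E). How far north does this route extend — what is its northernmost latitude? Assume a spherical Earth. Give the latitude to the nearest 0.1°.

≈ 54.5°N

The great circle lies in the plane with unit normal n̂ = (p₁ × p₂)/|p₁ × p₂|.
Here n̂_z ≈ +0.581; the vertex latitude is φ_max = arccos|n̂_z| ≈ 54.5°.
Check via Clairaut: cos φ_max = |cos φ₁| · sin C = cos(41.0°)·sin(50.4°) ≈ 0.581, again giving ≈ 54.5°.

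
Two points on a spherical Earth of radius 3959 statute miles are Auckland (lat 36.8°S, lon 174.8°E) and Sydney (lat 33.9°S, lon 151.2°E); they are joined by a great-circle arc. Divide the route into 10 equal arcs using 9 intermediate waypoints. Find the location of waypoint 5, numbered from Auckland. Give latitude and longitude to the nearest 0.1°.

≈ lat 35.9°S, lon 162.8°E

Convert each endpoint to a unit vector on the sphere (x = cos φ cos λ, y = cos φ sin λ, z = sin φ).
The central angle between the endpoints is δ = arccos(p₁·p₂) ≈ 0.339 rad (19.4°).
Interpolate at f = 5/10 with slerp weights a = sin((1−f)δ)/sin δ ≈ 0.507, b = sin(fδ)/sin δ ≈ 0.507.
p = a·p₁ + b·p₂ ≈ (-0.773, 0.240, -0.587); φ = arcsin(p_z) ≈ -35.93°, λ = atan2(p_y, p_x) ≈ 162.79°.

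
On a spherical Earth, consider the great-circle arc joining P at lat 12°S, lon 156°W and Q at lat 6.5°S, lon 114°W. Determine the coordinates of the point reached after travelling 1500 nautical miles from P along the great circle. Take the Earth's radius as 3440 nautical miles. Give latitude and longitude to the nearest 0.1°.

≈ lat 9.3°S, lon 130.7°W

From cos δ = sin φ₁ sin φ₂ + cos φ₁ cos φ₂ cos Δλ, the central angle is δ ≈ 0.729 rad (41.8°). The total great-circle distance is δ·R ≈ 0.729 × 3440 ≈ 2508 nmi, so the target fraction is f = 1500/2508 ≈ 0.598.
Interpolate at f ≈ 0.598 with slerp weights a = sin((1−f)δ)/sin δ ≈ 0.434, b = sin(fδ)/sin δ ≈ 0.634.
p = a·p₁ + b·p₂ ≈ (-0.644, -0.748, -0.162); φ = arcsin(p_z) ≈ -9.32°, λ = atan2(p_y, p_x) ≈ -130.71°.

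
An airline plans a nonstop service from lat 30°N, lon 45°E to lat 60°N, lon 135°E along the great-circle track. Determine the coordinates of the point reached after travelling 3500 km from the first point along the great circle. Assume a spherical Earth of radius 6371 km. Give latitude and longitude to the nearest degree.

The haversine formula gives a central angle δ ≈ 1.123 rad (64.3°) between the endpoints. The total great-circle distance is δ·R ≈ 1.123 × 6371 ≈ 7154 km, so the target fraction is f = 3500/7154 ≈ 0.489.
Interpolate at f ≈ 0.489 with slerp weights a = sin((1−f)δ)/sin δ ≈ 0.602, b = sin(fδ)/sin δ ≈ 0.579.
p = a·p₁ + b·p₂ ≈ (0.164, 0.573, 0.803); φ = arcsin(p_z) ≈ 53.39°, λ = atan2(p_y, p_x) ≈ 74.05°.

≈ lat 53°N, lon 74°E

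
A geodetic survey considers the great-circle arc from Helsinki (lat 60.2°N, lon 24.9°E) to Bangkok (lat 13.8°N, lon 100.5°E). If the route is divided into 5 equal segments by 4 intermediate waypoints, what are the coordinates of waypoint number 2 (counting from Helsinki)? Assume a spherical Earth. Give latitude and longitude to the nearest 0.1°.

The haversine formula gives a central angle δ ≈ 1.238 rad (70.9°) between the endpoints.
Interpolate at f = 2/5 with slerp weights a = sin((1−f)δ)/sin δ ≈ 0.716, b = sin(fδ)/sin δ ≈ 0.503.
p = a·p₁ + b·p₂ ≈ (0.234, 0.630, 0.741); φ = arcsin(p_z) ≈ 47.80°, λ = atan2(p_y, p_x) ≈ 69.65°.

≈ lat 47.8°N, lon 69.7°E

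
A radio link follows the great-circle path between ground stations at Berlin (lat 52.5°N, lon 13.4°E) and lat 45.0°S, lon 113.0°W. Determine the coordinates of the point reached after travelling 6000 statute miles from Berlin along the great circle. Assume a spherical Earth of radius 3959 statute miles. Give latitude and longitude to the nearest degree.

≈ lat 3°S, lon 67°W

Write both endpoints as unit vectors p₁, p₂ with components (cos φ cos λ, cos φ sin λ, sin φ).
The central angle between the endpoints is δ = arccos(p₁·p₂) ≈ 2.526 rad (144.7°). The total great-circle distance is δ·R ≈ 2.526 × 3959 ≈ 10000 mi, so the target fraction is f = 6000/10000 ≈ 0.600.
Interpolate at f ≈ 0.600 with slerp weights a = sin((1−f)δ)/sin δ ≈ 1.467, b = sin(fδ)/sin δ ≈ 1.729.
p = a·p₁ + b·p₂ ≈ (0.391, -0.919, -0.059); φ = arcsin(p_z) ≈ -3.38°, λ = atan2(p_y, p_x) ≈ -66.94°.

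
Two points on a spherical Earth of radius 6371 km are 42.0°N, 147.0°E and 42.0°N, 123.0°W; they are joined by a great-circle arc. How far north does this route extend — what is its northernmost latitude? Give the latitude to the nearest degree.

The great circle lies in the plane with unit normal n̂ = (p₁ × p₂)/|p₁ × p₂|.
Here n̂_z ≈ +0.618; the vertex latitude is φ_max = arccos|n̂_z| ≈ 51.9°.
Check via Clairaut: cos φ_max = |cos φ₁| · sin C = cos(42.0°)·sin(56.2°) ≈ 0.618, again giving ≈ 51.9°.

≈ 52°N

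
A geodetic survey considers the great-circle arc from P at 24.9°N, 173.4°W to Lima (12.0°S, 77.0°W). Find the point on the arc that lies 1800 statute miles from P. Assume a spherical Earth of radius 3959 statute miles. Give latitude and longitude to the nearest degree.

≈ 19°N, 146°W

Write both endpoints as unit vectors p₁, p₂ with components (cos φ cos λ, cos φ sin λ, sin φ).
The central angle between the endpoints is δ = arccos(p₁·p₂) ≈ 1.758 rad (100.7°). The total great-circle distance is δ·R ≈ 1.758 × 3959 ≈ 6961 mi, so the target fraction is f = 1800/6961 ≈ 0.259.
Interpolate at f ≈ 0.259 with slerp weights a = sin((1−f)δ)/sin δ ≈ 0.982, b = sin(fδ)/sin δ ≈ 0.447.
p = a·p₁ + b·p₂ ≈ (-0.786, -0.528, 0.320); φ = arcsin(p_z) ≈ 18.69°, λ = atan2(p_y, p_x) ≈ -146.10°.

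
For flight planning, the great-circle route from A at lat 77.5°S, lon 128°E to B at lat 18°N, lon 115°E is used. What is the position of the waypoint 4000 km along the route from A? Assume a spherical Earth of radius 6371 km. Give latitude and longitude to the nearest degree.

≈ lat 42°S, lon 118°E

Convert each endpoint to a unit vector on the sphere (x = cos φ cos λ, y = cos φ sin λ, z = sin φ).
The central angle between the endpoints is δ = arccos(p₁·p₂) ≈ 1.672 rad (95.8°). The total great-circle distance is δ·R ≈ 1.672 × 6371 ≈ 10653 km, so the target fraction is f = 4000/10653 ≈ 0.375.
Interpolate at f ≈ 0.375 with slerp weights a = sin((1−f)δ)/sin δ ≈ 0.869, b = sin(fδ)/sin δ ≈ 0.590.
p = a·p₁ + b·p₂ ≈ (-0.353, 0.657, -0.666); φ = arcsin(p_z) ≈ -41.76°, λ = atan2(p_y, p_x) ≈ 118.25°.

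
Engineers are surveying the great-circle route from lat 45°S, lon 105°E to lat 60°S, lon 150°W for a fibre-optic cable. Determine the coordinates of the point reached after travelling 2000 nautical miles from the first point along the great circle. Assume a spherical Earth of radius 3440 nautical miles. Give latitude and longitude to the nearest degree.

≈ lat 66°S, lon 154°E

Write both endpoints as unit vectors p₁, p₂ with components (cos φ cos λ, cos φ sin λ, sin φ).
The central angle between the endpoints is δ = arccos(p₁·p₂) ≈ 1.023 rad (58.6°). The total great-circle distance is δ·R ≈ 1.023 × 3440 ≈ 3519 nmi, so the target fraction is f = 2000/3519 ≈ 0.568.
Interpolate at f ≈ 0.568 with slerp weights a = sin((1−f)δ)/sin δ ≈ 0.501, b = sin(fδ)/sin δ ≈ 0.643.
p = a·p₁ + b·p₂ ≈ (-0.370, 0.181, -0.911); φ = arcsin(p_z) ≈ -65.66°, λ = atan2(p_y, p_x) ≈ 153.94°.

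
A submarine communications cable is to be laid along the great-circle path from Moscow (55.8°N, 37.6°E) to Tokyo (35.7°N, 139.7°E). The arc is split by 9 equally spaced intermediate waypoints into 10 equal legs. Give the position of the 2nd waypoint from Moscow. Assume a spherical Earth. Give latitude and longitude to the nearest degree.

≈ 61°N, 62°E

Convert each endpoint to a unit vector on the sphere (x = cos φ cos λ, y = cos φ sin λ, z = sin φ).
The central angle between the endpoints is δ = arccos(p₁·p₂) ≈ 1.173 rad (67.2°).
Interpolate at f = 2/10 with slerp weights a = sin((1−f)δ)/sin δ ≈ 0.875, b = sin(fδ)/sin δ ≈ 0.252.
p = a·p₁ + b·p₂ ≈ (0.233, 0.433, 0.871); φ = arcsin(p_z) ≈ 60.56°, λ = atan2(p_y, p_x) ≈ 61.64°.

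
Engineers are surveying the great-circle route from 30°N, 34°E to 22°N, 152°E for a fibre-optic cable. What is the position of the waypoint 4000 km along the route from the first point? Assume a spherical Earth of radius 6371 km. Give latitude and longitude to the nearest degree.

The haversine formula gives a central angle δ ≈ 1.762 rad (100.9°) between the endpoints. The total great-circle distance is δ·R ≈ 1.762 × 6371 ≈ 11223 km, so the target fraction is f = 4000/11223 ≈ 0.356.
Interpolate at f ≈ 0.356 with slerp weights a = sin((1−f)δ)/sin δ ≈ 0.923, b = sin(fδ)/sin δ ≈ 0.598.
p = a·p₁ + b·p₂ ≈ (0.173, 0.707, 0.685); φ = arcsin(p_z) ≈ 43.27°, λ = atan2(p_y, p_x) ≈ 76.27°.

≈ 43°N, 76°E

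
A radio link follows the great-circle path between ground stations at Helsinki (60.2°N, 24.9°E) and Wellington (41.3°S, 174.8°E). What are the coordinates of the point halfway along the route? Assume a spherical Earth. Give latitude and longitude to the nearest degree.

Convert each endpoint to a unit vector on the sphere (x = cos φ cos λ, y = cos φ sin λ, z = sin φ).
The central angle between the endpoints is δ = arccos(p₁·p₂) ≈ 2.681 rad (153.6°).
Interpolate at f = 1/2 with slerp weights a = sin((1−f)δ)/sin δ ≈ 2.190, b = sin(fδ)/sin δ ≈ 2.190.
p = a·p₁ + b·p₂ ≈ (-0.651, 0.607, 0.455); φ = arcsin(p_z) ≈ 27.06°, λ = atan2(p_y, p_x) ≈ 137.00°.

≈ (27°N, 137°E)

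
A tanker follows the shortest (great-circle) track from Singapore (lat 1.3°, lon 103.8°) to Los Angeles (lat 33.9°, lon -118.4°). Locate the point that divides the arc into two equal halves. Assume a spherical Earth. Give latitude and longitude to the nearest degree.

≈ lat 41°, lon 159°

The haversine formula gives a central angle δ ≈ 2.217 rad (127.0°) between the endpoints.
Interpolate at f = 1/2 with slerp weights a = sin((1−f)δ)/sin δ ≈ 1.121, b = sin(fδ)/sin δ ≈ 1.121.
p = a·p₁ + b·p₂ ≈ (-0.710, 0.270, 0.651); φ = arcsin(p_z) ≈ 40.59°, λ = atan2(p_y, p_x) ≈ 159.18°.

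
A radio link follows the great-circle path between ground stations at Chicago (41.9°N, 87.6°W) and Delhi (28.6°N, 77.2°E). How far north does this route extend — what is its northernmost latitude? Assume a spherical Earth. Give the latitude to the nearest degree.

The great circle lies in the plane with unit normal n̂ = (p₁ × p₂)/|p₁ × p₂|.
Here n̂_z ≈ +0.180; the vertex latitude is φ_max = arccos|n̂_z| ≈ 79.6°.

≈ 80°N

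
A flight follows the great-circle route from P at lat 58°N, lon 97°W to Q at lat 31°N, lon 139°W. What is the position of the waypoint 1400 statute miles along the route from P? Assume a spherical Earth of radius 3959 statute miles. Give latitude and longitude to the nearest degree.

≈ lat 46°N, lon 124°W

Convert each endpoint to a unit vector on the sphere (x = cos φ cos λ, y = cos φ sin λ, z = sin φ).
The central angle between the endpoints is δ = arccos(p₁·p₂) ≈ 0.685 rad (39.3°). The total great-circle distance is δ·R ≈ 0.685 × 3959 ≈ 2712 mi, so the target fraction is f = 1400/2712 ≈ 0.516.
Interpolate at f ≈ 0.516 with slerp weights a = sin((1−f)δ)/sin δ ≈ 0.514, b = sin(fδ)/sin δ ≈ 0.547.
p = a·p₁ + b·p₂ ≈ (-0.387, -0.578, 0.718); φ = arcsin(p_z) ≈ 45.89°, λ = atan2(p_y, p_x) ≈ -123.81°.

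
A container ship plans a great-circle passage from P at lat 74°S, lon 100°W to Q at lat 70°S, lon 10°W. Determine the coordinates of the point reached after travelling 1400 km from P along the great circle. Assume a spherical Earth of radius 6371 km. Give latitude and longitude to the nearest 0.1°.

≈ lat 77.0°S, lon 49.4°W

Convert each endpoint to a unit vector on the sphere (x = cos φ cos λ, y = cos φ sin λ, z = sin φ).
The central angle between the endpoints is δ = arccos(p₁·p₂) ≈ 0.443 rad (25.4°). The total great-circle distance is δ·R ≈ 0.443 × 6371 ≈ 2825 km, so the target fraction is f = 1400/2825 ≈ 0.496.
Interpolate at f ≈ 0.496 with slerp weights a = sin((1−f)δ)/sin δ ≈ 0.517, b = sin(fδ)/sin δ ≈ 0.508.
p = a·p₁ + b·p₂ ≈ (0.146, -0.171, -0.974); φ = arcsin(p_z) ≈ -77.01°, λ = atan2(p_y, p_x) ≈ -49.35°.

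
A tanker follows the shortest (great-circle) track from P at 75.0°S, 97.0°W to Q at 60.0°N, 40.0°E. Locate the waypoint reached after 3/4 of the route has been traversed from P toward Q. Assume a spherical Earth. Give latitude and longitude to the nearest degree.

≈ 23°N, 20°E

Convert each endpoint to a unit vector on the sphere (x = cos φ cos λ, y = cos φ sin λ, z = sin φ).
The central angle between the endpoints is δ = arccos(p₁·p₂) ≈ 2.768 rad (158.6°).
Interpolate at f = 3/4 with slerp weights a = sin((1−f)δ)/sin δ ≈ 1.750, b = sin(fδ)/sin δ ≈ 2.400.
p = a·p₁ + b·p₂ ≈ (0.864, 0.322, 0.388); φ = arcsin(p_z) ≈ 22.80°, λ = atan2(p_y, p_x) ≈ 20.42°.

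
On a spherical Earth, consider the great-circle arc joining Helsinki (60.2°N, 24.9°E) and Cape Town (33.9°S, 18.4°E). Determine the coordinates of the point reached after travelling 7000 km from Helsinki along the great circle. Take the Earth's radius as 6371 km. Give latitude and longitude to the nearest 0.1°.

Convert each endpoint to a unit vector on the sphere (x = cos φ cos λ, y = cos φ sin λ, z = sin φ).
The central angle between the endpoints is δ = arccos(p₁·p₂) ≈ 1.645 rad (94.3°). The total great-circle distance is δ·R ≈ 1.645 × 6371 ≈ 10480 km, so the target fraction is f = 7000/10480 ≈ 0.668.
Interpolate at f ≈ 0.668 with slerp weights a = sin((1−f)δ)/sin δ ≈ 0.521, b = sin(fδ)/sin δ ≈ 0.893.
p = a·p₁ + b·p₂ ≈ (0.938, 0.343, -0.046); φ = arcsin(p_z) ≈ -2.64°, λ = atan2(p_y, p_x) ≈ 20.08°.

≈ 2.6°S, 20.1°E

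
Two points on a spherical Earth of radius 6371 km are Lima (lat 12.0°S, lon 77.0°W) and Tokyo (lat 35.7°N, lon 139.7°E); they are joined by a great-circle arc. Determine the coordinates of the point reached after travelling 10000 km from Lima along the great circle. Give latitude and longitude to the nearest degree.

≈ lat 41°N, lon 156°W

Convert each endpoint to a unit vector on the sphere (x = cos φ cos λ, y = cos φ sin λ, z = sin φ).
The central angle between the endpoints is δ = arccos(p₁·p₂) ≈ 2.431 rad (139.3°). The total great-circle distance is δ·R ≈ 2.431 × 6371 ≈ 15490 km, so the target fraction is f = 10000/15490 ≈ 0.646.
Interpolate at f ≈ 0.646 with slerp weights a = sin((1−f)δ)/sin δ ≈ 1.164, b = sin(fδ)/sin δ ≈ 1.534.
p = a·p₁ + b·p₂ ≈ (-0.694, -0.304, 0.653); φ = arcsin(p_z) ≈ 40.77°, λ = atan2(p_y, p_x) ≈ -156.35°.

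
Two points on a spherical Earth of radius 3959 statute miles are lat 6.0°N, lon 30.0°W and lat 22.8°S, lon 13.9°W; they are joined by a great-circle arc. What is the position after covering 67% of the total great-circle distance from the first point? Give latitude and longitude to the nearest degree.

≈ lat 13°S, lon 20°W

Convert each endpoint to a unit vector on the sphere (x = cos φ cos λ, y = cos φ sin λ, z = sin φ).
The central angle between the endpoints is δ = arccos(p₁·p₂) ≈ 0.573 rad (32.8°).
Interpolate at f = 0.67 with slerp weights a = sin((1−f)δ)/sin δ ≈ 0.347, b = sin(fδ)/sin δ ≈ 0.691.
p = a·p₁ + b·p₂ ≈ (0.917, -0.325, -0.231); φ = arcsin(p_z) ≈ -13.38°, λ = atan2(p_y, p_x) ≈ -19.54°.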